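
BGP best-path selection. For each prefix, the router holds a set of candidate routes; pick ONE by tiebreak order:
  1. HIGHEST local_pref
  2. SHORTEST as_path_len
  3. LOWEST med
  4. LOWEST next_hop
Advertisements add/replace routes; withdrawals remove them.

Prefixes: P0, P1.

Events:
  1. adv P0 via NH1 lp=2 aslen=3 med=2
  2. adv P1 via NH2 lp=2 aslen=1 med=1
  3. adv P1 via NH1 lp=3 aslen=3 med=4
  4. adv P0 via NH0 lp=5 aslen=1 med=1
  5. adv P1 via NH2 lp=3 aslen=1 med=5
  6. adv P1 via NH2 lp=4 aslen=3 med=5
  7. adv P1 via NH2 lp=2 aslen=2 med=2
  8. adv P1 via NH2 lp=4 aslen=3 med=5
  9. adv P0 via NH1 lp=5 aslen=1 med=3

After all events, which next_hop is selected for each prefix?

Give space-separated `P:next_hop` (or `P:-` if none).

Op 1: best P0=NH1 P1=-
Op 2: best P0=NH1 P1=NH2
Op 3: best P0=NH1 P1=NH1
Op 4: best P0=NH0 P1=NH1
Op 5: best P0=NH0 P1=NH2
Op 6: best P0=NH0 P1=NH2
Op 7: best P0=NH0 P1=NH1
Op 8: best P0=NH0 P1=NH2
Op 9: best P0=NH0 P1=NH2

Answer: P0:NH0 P1:NH2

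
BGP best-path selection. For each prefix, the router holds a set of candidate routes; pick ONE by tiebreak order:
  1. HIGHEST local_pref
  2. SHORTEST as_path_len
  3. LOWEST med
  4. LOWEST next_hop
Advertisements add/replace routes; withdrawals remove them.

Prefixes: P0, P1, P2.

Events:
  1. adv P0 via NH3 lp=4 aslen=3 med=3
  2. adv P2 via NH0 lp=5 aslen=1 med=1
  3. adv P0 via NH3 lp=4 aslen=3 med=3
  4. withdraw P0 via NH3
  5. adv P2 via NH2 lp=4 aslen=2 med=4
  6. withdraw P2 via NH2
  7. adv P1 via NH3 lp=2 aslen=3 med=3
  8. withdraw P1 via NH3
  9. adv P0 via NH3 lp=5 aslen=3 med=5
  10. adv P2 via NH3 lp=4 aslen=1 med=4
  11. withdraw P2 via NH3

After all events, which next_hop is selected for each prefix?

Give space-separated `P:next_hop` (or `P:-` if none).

Answer: P0:NH3 P1:- P2:NH0

Derivation:
Op 1: best P0=NH3 P1=- P2=-
Op 2: best P0=NH3 P1=- P2=NH0
Op 3: best P0=NH3 P1=- P2=NH0
Op 4: best P0=- P1=- P2=NH0
Op 5: best P0=- P1=- P2=NH0
Op 6: best P0=- P1=- P2=NH0
Op 7: best P0=- P1=NH3 P2=NH0
Op 8: best P0=- P1=- P2=NH0
Op 9: best P0=NH3 P1=- P2=NH0
Op 10: best P0=NH3 P1=- P2=NH0
Op 11: best P0=NH3 P1=- P2=NH0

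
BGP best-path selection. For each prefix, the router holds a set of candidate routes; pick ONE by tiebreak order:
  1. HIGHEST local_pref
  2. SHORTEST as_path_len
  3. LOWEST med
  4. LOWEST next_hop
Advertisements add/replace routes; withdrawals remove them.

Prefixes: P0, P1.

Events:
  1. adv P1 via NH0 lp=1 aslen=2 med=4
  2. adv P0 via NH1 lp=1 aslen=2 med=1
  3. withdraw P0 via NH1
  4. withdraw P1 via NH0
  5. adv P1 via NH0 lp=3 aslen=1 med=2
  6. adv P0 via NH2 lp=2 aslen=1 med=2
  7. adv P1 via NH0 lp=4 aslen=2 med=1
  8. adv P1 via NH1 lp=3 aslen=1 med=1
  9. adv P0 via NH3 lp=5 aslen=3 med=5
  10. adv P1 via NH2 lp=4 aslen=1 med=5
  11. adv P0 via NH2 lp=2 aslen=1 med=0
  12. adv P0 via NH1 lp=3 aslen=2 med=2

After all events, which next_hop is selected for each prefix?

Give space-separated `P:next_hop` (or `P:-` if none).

Op 1: best P0=- P1=NH0
Op 2: best P0=NH1 P1=NH0
Op 3: best P0=- P1=NH0
Op 4: best P0=- P1=-
Op 5: best P0=- P1=NH0
Op 6: best P0=NH2 P1=NH0
Op 7: best P0=NH2 P1=NH0
Op 8: best P0=NH2 P1=NH0
Op 9: best P0=NH3 P1=NH0
Op 10: best P0=NH3 P1=NH2
Op 11: best P0=NH3 P1=NH2
Op 12: best P0=NH3 P1=NH2

Answer: P0:NH3 P1:NH2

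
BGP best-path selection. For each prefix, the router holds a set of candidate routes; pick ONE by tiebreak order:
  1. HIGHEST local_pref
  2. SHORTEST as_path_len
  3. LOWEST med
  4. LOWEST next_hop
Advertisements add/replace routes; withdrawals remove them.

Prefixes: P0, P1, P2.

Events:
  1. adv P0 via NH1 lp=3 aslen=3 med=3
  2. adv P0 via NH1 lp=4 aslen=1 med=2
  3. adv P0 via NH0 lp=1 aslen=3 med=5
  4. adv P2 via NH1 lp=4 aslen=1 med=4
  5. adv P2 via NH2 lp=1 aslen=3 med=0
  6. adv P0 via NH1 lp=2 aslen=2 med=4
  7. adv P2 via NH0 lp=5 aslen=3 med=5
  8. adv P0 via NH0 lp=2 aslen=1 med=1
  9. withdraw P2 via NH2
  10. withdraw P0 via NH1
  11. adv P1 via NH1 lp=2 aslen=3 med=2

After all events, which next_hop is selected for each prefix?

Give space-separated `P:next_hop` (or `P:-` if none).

Op 1: best P0=NH1 P1=- P2=-
Op 2: best P0=NH1 P1=- P2=-
Op 3: best P0=NH1 P1=- P2=-
Op 4: best P0=NH1 P1=- P2=NH1
Op 5: best P0=NH1 P1=- P2=NH1
Op 6: best P0=NH1 P1=- P2=NH1
Op 7: best P0=NH1 P1=- P2=NH0
Op 8: best P0=NH0 P1=- P2=NH0
Op 9: best P0=NH0 P1=- P2=NH0
Op 10: best P0=NH0 P1=- P2=NH0
Op 11: best P0=NH0 P1=NH1 P2=NH0

Answer: P0:NH0 P1:NH1 P2:NH0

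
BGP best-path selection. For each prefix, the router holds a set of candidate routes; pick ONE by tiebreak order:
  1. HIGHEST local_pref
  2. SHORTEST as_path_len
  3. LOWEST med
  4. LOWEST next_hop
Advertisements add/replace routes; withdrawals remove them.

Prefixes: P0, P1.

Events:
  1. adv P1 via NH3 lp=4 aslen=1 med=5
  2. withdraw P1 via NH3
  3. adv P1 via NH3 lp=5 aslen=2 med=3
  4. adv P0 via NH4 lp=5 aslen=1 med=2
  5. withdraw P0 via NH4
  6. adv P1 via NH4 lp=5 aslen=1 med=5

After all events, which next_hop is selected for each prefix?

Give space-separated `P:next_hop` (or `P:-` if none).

Answer: P0:- P1:NH4

Derivation:
Op 1: best P0=- P1=NH3
Op 2: best P0=- P1=-
Op 3: best P0=- P1=NH3
Op 4: best P0=NH4 P1=NH3
Op 5: best P0=- P1=NH3
Op 6: best P0=- P1=NH4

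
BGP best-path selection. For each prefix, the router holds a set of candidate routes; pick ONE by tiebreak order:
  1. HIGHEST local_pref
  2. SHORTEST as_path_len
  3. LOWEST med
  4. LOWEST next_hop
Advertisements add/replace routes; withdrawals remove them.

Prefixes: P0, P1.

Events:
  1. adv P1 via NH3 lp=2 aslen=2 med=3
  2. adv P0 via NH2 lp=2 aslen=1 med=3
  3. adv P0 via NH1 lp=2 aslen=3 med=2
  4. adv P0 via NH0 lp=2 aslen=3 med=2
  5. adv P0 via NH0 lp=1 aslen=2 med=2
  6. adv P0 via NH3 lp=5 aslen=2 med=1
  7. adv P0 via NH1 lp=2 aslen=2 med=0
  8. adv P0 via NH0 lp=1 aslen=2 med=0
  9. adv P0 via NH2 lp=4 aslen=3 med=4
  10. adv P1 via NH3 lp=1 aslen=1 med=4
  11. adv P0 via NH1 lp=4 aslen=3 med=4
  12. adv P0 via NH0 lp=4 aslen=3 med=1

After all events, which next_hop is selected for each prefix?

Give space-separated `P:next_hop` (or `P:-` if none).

Op 1: best P0=- P1=NH3
Op 2: best P0=NH2 P1=NH3
Op 3: best P0=NH2 P1=NH3
Op 4: best P0=NH2 P1=NH3
Op 5: best P0=NH2 P1=NH3
Op 6: best P0=NH3 P1=NH3
Op 7: best P0=NH3 P1=NH3
Op 8: best P0=NH3 P1=NH3
Op 9: best P0=NH3 P1=NH3
Op 10: best P0=NH3 P1=NH3
Op 11: best P0=NH3 P1=NH3
Op 12: best P0=NH3 P1=NH3

Answer: P0:NH3 P1:NH3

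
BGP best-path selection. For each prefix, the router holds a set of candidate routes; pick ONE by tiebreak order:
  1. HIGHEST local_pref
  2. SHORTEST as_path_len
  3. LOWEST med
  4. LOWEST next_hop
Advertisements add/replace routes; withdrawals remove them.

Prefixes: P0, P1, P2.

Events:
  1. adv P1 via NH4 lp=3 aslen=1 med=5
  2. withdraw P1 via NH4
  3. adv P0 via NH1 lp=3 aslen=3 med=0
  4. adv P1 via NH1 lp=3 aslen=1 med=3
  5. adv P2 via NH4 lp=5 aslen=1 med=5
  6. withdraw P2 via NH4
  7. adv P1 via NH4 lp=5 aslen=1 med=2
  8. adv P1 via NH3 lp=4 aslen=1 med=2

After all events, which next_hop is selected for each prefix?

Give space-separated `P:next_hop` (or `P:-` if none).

Answer: P0:NH1 P1:NH4 P2:-

Derivation:
Op 1: best P0=- P1=NH4 P2=-
Op 2: best P0=- P1=- P2=-
Op 3: best P0=NH1 P1=- P2=-
Op 4: best P0=NH1 P1=NH1 P2=-
Op 5: best P0=NH1 P1=NH1 P2=NH4
Op 6: best P0=NH1 P1=NH1 P2=-
Op 7: best P0=NH1 P1=NH4 P2=-
Op 8: best P0=NH1 P1=NH4 P2=-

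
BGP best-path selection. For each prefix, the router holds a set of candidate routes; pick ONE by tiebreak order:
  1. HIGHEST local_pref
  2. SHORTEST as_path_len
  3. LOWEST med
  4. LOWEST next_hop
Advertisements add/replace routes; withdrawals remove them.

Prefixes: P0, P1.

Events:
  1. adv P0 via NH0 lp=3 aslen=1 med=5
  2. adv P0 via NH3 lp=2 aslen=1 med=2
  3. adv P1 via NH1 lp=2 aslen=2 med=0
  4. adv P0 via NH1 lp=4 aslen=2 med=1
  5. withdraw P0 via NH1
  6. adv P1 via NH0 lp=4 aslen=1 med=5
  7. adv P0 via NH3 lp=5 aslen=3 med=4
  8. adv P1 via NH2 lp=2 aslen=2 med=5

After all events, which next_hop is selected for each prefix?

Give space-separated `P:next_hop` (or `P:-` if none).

Op 1: best P0=NH0 P1=-
Op 2: best P0=NH0 P1=-
Op 3: best P0=NH0 P1=NH1
Op 4: best P0=NH1 P1=NH1
Op 5: best P0=NH0 P1=NH1
Op 6: best P0=NH0 P1=NH0
Op 7: best P0=NH3 P1=NH0
Op 8: best P0=NH3 P1=NH0

Answer: P0:NH3 P1:NH0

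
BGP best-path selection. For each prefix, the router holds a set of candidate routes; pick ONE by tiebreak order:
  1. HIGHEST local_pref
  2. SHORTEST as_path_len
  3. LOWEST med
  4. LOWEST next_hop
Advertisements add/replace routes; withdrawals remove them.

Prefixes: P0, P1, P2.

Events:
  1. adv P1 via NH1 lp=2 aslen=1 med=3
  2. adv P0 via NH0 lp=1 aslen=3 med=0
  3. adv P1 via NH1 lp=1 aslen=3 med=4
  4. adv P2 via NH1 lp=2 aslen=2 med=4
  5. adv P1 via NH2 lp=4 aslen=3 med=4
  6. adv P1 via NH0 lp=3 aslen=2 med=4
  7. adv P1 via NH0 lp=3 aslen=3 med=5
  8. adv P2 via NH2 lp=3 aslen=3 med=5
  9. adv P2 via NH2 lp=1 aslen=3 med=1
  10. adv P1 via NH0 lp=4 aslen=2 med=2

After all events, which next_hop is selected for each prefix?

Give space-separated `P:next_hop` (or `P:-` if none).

Answer: P0:NH0 P1:NH0 P2:NH1

Derivation:
Op 1: best P0=- P1=NH1 P2=-
Op 2: best P0=NH0 P1=NH1 P2=-
Op 3: best P0=NH0 P1=NH1 P2=-
Op 4: best P0=NH0 P1=NH1 P2=NH1
Op 5: best P0=NH0 P1=NH2 P2=NH1
Op 6: best P0=NH0 P1=NH2 P2=NH1
Op 7: best P0=NH0 P1=NH2 P2=NH1
Op 8: best P0=NH0 P1=NH2 P2=NH2
Op 9: best P0=NH0 P1=NH2 P2=NH1
Op 10: best P0=NH0 P1=NH0 P2=NH1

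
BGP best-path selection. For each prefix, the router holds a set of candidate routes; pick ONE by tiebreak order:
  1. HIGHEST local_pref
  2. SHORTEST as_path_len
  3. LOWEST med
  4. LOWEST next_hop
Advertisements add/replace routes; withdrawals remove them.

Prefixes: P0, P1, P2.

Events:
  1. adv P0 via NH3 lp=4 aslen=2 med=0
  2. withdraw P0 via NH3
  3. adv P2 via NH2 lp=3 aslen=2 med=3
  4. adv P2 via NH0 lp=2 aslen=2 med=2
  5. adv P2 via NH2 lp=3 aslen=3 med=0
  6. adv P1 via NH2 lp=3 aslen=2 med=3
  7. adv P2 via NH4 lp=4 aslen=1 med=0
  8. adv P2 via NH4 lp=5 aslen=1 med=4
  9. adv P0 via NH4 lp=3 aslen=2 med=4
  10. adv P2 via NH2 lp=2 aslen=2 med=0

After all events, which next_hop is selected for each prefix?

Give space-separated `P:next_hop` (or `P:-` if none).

Answer: P0:NH4 P1:NH2 P2:NH4

Derivation:
Op 1: best P0=NH3 P1=- P2=-
Op 2: best P0=- P1=- P2=-
Op 3: best P0=- P1=- P2=NH2
Op 4: best P0=- P1=- P2=NH2
Op 5: best P0=- P1=- P2=NH2
Op 6: best P0=- P1=NH2 P2=NH2
Op 7: best P0=- P1=NH2 P2=NH4
Op 8: best P0=- P1=NH2 P2=NH4
Op 9: best P0=NH4 P1=NH2 P2=NH4
Op 10: best P0=NH4 P1=NH2 P2=NH4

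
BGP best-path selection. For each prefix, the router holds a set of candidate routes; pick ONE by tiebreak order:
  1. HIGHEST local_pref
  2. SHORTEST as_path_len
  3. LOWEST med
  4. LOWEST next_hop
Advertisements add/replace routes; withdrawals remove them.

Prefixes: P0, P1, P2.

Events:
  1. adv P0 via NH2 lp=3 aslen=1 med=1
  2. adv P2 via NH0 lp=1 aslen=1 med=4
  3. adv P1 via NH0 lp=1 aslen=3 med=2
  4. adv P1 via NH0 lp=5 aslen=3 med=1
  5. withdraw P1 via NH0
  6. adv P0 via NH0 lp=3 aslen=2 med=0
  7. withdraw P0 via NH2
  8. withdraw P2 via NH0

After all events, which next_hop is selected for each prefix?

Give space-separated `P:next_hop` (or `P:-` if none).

Answer: P0:NH0 P1:- P2:-

Derivation:
Op 1: best P0=NH2 P1=- P2=-
Op 2: best P0=NH2 P1=- P2=NH0
Op 3: best P0=NH2 P1=NH0 P2=NH0
Op 4: best P0=NH2 P1=NH0 P2=NH0
Op 5: best P0=NH2 P1=- P2=NH0
Op 6: best P0=NH2 P1=- P2=NH0
Op 7: best P0=NH0 P1=- P2=NH0
Op 8: best P0=NH0 P1=- P2=-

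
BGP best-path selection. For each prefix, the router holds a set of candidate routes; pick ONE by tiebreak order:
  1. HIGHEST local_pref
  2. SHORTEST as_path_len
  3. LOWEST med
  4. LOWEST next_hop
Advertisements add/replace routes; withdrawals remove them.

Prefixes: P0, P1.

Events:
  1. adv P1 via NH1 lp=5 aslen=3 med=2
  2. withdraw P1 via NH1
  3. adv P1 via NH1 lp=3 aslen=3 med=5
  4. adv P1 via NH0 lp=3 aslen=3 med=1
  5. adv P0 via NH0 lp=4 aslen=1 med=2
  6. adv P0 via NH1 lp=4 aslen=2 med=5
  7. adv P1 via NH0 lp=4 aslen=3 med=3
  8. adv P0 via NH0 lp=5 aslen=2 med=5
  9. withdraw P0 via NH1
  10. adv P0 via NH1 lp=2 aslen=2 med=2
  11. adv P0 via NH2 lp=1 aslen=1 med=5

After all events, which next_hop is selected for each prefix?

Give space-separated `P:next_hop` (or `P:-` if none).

Op 1: best P0=- P1=NH1
Op 2: best P0=- P1=-
Op 3: best P0=- P1=NH1
Op 4: best P0=- P1=NH0
Op 5: best P0=NH0 P1=NH0
Op 6: best P0=NH0 P1=NH0
Op 7: best P0=NH0 P1=NH0
Op 8: best P0=NH0 P1=NH0
Op 9: best P0=NH0 P1=NH0
Op 10: best P0=NH0 P1=NH0
Op 11: best P0=NH0 P1=NH0

Answer: P0:NH0 P1:NH0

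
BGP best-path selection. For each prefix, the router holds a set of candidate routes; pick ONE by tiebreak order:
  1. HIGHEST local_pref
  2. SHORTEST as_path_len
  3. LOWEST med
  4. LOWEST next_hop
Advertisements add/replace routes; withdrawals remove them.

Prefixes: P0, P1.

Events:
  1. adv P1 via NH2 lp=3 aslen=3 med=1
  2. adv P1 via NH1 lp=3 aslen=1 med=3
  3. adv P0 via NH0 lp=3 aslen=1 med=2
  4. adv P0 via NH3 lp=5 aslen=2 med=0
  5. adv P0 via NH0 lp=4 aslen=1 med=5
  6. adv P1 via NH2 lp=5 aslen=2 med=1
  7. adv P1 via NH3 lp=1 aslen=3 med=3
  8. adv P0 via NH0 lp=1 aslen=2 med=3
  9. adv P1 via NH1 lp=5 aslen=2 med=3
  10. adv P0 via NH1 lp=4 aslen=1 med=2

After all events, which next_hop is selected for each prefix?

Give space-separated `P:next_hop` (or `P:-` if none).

Answer: P0:NH3 P1:NH2

Derivation:
Op 1: best P0=- P1=NH2
Op 2: best P0=- P1=NH1
Op 3: best P0=NH0 P1=NH1
Op 4: best P0=NH3 P1=NH1
Op 5: best P0=NH3 P1=NH1
Op 6: best P0=NH3 P1=NH2
Op 7: best P0=NH3 P1=NH2
Op 8: best P0=NH3 P1=NH2
Op 9: best P0=NH3 P1=NH2
Op 10: best P0=NH3 P1=NH2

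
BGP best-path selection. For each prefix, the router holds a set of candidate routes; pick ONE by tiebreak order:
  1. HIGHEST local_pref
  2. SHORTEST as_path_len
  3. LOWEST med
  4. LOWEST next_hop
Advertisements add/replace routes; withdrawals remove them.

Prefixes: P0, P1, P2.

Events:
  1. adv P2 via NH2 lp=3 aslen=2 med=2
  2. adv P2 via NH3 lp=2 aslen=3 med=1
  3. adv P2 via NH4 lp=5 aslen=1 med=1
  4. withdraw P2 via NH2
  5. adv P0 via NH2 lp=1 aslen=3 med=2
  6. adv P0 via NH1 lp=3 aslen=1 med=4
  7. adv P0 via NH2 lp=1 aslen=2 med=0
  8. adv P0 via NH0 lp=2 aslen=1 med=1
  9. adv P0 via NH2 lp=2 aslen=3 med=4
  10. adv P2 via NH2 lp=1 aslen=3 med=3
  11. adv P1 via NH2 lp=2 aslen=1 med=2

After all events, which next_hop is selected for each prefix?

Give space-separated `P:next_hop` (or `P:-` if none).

Op 1: best P0=- P1=- P2=NH2
Op 2: best P0=- P1=- P2=NH2
Op 3: best P0=- P1=- P2=NH4
Op 4: best P0=- P1=- P2=NH4
Op 5: best P0=NH2 P1=- P2=NH4
Op 6: best P0=NH1 P1=- P2=NH4
Op 7: best P0=NH1 P1=- P2=NH4
Op 8: best P0=NH1 P1=- P2=NH4
Op 9: best P0=NH1 P1=- P2=NH4
Op 10: best P0=NH1 P1=- P2=NH4
Op 11: best P0=NH1 P1=NH2 P2=NH4

Answer: P0:NH1 P1:NH2 P2:NH4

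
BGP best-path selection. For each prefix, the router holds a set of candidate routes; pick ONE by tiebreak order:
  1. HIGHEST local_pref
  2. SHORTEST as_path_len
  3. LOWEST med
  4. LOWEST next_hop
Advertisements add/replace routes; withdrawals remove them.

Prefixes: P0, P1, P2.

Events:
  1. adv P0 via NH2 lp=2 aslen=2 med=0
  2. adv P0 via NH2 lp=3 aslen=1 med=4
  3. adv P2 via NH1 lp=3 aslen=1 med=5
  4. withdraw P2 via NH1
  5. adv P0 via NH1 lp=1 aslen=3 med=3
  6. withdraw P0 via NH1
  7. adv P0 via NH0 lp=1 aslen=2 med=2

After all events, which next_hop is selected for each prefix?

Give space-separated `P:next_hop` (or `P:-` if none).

Answer: P0:NH2 P1:- P2:-

Derivation:
Op 1: best P0=NH2 P1=- P2=-
Op 2: best P0=NH2 P1=- P2=-
Op 3: best P0=NH2 P1=- P2=NH1
Op 4: best P0=NH2 P1=- P2=-
Op 5: best P0=NH2 P1=- P2=-
Op 6: best P0=NH2 P1=- P2=-
Op 7: best P0=NH2 P1=- P2=-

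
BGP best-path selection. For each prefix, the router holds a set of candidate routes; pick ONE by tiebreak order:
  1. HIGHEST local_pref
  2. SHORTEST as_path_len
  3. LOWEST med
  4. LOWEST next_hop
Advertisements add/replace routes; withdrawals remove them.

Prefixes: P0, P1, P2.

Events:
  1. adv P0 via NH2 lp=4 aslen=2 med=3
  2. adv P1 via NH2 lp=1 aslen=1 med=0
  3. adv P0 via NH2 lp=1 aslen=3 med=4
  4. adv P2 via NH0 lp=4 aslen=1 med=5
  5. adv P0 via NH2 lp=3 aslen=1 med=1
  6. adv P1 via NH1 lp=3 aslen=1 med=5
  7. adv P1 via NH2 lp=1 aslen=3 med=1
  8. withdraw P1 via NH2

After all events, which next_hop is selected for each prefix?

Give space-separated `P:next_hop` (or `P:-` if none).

Answer: P0:NH2 P1:NH1 P2:NH0

Derivation:
Op 1: best P0=NH2 P1=- P2=-
Op 2: best P0=NH2 P1=NH2 P2=-
Op 3: best P0=NH2 P1=NH2 P2=-
Op 4: best P0=NH2 P1=NH2 P2=NH0
Op 5: best P0=NH2 P1=NH2 P2=NH0
Op 6: best P0=NH2 P1=NH1 P2=NH0
Op 7: best P0=NH2 P1=NH1 P2=NH0
Op 8: best P0=NH2 P1=NH1 P2=NH0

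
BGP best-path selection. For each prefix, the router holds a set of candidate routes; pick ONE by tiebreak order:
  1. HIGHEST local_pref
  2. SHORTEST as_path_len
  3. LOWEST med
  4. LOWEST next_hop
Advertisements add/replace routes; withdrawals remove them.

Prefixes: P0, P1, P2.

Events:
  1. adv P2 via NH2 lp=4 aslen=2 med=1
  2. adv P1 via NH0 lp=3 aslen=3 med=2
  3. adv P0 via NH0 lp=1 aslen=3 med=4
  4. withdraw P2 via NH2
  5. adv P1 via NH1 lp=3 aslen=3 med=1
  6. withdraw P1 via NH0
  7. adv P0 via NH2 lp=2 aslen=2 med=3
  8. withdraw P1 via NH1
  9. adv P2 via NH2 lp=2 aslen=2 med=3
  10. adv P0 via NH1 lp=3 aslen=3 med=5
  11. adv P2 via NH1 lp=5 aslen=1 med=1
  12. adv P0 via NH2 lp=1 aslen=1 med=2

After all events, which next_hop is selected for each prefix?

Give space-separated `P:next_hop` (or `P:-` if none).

Op 1: best P0=- P1=- P2=NH2
Op 2: best P0=- P1=NH0 P2=NH2
Op 3: best P0=NH0 P1=NH0 P2=NH2
Op 4: best P0=NH0 P1=NH0 P2=-
Op 5: best P0=NH0 P1=NH1 P2=-
Op 6: best P0=NH0 P1=NH1 P2=-
Op 7: best P0=NH2 P1=NH1 P2=-
Op 8: best P0=NH2 P1=- P2=-
Op 9: best P0=NH2 P1=- P2=NH2
Op 10: best P0=NH1 P1=- P2=NH2
Op 11: best P0=NH1 P1=- P2=NH1
Op 12: best P0=NH1 P1=- P2=NH1

Answer: P0:NH1 P1:- P2:NH1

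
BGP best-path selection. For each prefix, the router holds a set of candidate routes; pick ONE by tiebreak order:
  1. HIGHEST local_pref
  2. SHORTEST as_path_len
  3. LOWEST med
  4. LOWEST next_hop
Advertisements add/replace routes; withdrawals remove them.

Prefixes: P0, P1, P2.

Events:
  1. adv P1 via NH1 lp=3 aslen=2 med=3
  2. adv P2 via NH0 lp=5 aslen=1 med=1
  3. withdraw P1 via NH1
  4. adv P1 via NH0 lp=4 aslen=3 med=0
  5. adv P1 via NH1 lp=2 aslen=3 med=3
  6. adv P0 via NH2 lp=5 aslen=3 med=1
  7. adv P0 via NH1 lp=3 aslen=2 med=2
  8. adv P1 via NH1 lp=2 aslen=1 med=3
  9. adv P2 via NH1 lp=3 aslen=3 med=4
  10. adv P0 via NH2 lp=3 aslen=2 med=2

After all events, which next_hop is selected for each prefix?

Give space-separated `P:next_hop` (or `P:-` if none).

Answer: P0:NH1 P1:NH0 P2:NH0

Derivation:
Op 1: best P0=- P1=NH1 P2=-
Op 2: best P0=- P1=NH1 P2=NH0
Op 3: best P0=- P1=- P2=NH0
Op 4: best P0=- P1=NH0 P2=NH0
Op 5: best P0=- P1=NH0 P2=NH0
Op 6: best P0=NH2 P1=NH0 P2=NH0
Op 7: best P0=NH2 P1=NH0 P2=NH0
Op 8: best P0=NH2 P1=NH0 P2=NH0
Op 9: best P0=NH2 P1=NH0 P2=NH0
Op 10: best P0=NH1 P1=NH0 P2=NH0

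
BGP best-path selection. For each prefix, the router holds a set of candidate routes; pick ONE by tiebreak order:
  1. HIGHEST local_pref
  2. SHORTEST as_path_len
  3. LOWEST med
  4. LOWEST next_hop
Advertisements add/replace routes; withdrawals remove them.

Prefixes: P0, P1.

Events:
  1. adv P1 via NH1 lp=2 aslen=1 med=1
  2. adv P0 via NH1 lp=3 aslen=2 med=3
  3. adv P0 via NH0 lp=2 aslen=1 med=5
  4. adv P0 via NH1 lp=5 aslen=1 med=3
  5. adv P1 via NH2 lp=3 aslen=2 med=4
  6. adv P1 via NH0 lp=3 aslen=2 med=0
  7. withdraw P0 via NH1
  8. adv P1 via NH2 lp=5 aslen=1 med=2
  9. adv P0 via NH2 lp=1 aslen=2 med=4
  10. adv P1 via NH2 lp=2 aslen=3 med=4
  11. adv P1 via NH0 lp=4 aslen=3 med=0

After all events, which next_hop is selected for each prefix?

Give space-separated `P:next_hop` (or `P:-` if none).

Op 1: best P0=- P1=NH1
Op 2: best P0=NH1 P1=NH1
Op 3: best P0=NH1 P1=NH1
Op 4: best P0=NH1 P1=NH1
Op 5: best P0=NH1 P1=NH2
Op 6: best P0=NH1 P1=NH0
Op 7: best P0=NH0 P1=NH0
Op 8: best P0=NH0 P1=NH2
Op 9: best P0=NH0 P1=NH2
Op 10: best P0=NH0 P1=NH0
Op 11: best P0=NH0 P1=NH0

Answer: P0:NH0 P1:NH0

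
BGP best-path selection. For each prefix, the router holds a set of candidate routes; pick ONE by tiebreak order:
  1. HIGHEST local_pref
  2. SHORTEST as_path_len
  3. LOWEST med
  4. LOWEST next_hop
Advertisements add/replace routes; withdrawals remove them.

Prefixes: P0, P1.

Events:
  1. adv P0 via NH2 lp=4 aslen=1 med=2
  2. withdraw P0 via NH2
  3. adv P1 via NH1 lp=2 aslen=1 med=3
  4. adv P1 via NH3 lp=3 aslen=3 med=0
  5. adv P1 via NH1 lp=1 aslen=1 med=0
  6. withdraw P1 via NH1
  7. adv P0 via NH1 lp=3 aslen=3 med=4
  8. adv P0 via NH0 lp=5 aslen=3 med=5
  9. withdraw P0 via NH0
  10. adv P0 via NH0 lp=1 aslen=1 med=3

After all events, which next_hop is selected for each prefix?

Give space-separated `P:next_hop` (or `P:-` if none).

Op 1: best P0=NH2 P1=-
Op 2: best P0=- P1=-
Op 3: best P0=- P1=NH1
Op 4: best P0=- P1=NH3
Op 5: best P0=- P1=NH3
Op 6: best P0=- P1=NH3
Op 7: best P0=NH1 P1=NH3
Op 8: best P0=NH0 P1=NH3
Op 9: best P0=NH1 P1=NH3
Op 10: best P0=NH1 P1=NH3

Answer: P0:NH1 P1:NH3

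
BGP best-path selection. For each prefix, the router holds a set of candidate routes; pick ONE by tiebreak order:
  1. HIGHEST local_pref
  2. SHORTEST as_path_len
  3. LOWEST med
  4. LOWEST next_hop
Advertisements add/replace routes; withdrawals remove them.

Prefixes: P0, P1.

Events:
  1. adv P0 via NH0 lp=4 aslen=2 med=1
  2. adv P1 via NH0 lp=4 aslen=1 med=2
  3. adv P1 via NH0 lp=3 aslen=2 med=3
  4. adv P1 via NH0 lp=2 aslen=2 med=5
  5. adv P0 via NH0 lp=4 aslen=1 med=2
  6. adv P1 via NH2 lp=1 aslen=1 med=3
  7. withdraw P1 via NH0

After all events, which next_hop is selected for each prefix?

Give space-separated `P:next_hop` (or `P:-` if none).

Answer: P0:NH0 P1:NH2

Derivation:
Op 1: best P0=NH0 P1=-
Op 2: best P0=NH0 P1=NH0
Op 3: best P0=NH0 P1=NH0
Op 4: best P0=NH0 P1=NH0
Op 5: best P0=NH0 P1=NH0
Op 6: best P0=NH0 P1=NH0
Op 7: best P0=NH0 P1=NH2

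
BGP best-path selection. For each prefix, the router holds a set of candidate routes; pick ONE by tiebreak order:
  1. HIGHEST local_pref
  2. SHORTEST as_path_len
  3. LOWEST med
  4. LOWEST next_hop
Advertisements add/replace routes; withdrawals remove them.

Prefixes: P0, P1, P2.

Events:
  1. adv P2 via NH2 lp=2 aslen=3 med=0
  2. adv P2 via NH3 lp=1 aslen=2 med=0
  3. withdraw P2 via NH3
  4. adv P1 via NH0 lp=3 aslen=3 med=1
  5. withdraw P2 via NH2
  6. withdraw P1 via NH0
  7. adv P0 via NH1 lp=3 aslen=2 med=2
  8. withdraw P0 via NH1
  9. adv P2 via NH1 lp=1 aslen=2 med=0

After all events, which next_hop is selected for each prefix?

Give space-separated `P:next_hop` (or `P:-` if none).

Answer: P0:- P1:- P2:NH1

Derivation:
Op 1: best P0=- P1=- P2=NH2
Op 2: best P0=- P1=- P2=NH2
Op 3: best P0=- P1=- P2=NH2
Op 4: best P0=- P1=NH0 P2=NH2
Op 5: best P0=- P1=NH0 P2=-
Op 6: best P0=- P1=- P2=-
Op 7: best P0=NH1 P1=- P2=-
Op 8: best P0=- P1=- P2=-
Op 9: best P0=- P1=- P2=NH1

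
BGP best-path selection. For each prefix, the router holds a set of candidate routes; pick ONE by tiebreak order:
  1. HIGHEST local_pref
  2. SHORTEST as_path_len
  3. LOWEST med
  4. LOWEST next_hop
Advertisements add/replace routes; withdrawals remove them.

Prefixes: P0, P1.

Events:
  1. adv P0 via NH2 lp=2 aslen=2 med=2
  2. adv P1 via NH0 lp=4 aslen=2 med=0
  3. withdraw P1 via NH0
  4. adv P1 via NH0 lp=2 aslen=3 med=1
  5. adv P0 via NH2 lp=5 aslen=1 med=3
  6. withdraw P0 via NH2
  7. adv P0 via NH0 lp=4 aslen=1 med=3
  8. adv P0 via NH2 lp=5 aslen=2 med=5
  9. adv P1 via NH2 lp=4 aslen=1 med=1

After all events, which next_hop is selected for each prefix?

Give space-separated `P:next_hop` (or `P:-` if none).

Op 1: best P0=NH2 P1=-
Op 2: best P0=NH2 P1=NH0
Op 3: best P0=NH2 P1=-
Op 4: best P0=NH2 P1=NH0
Op 5: best P0=NH2 P1=NH0
Op 6: best P0=- P1=NH0
Op 7: best P0=NH0 P1=NH0
Op 8: best P0=NH2 P1=NH0
Op 9: best P0=NH2 P1=NH2

Answer: P0:NH2 P1:NH2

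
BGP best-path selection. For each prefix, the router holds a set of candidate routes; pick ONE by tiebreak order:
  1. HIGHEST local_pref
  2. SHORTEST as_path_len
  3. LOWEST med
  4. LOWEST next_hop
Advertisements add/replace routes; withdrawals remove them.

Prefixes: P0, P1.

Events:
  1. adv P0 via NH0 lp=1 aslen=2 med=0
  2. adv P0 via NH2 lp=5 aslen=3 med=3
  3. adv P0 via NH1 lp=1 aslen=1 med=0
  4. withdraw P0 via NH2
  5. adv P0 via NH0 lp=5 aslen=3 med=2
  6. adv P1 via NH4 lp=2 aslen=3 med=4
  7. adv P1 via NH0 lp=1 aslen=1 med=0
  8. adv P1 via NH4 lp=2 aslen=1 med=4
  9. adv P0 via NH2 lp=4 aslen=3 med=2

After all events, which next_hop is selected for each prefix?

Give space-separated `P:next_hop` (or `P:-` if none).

Answer: P0:NH0 P1:NH4

Derivation:
Op 1: best P0=NH0 P1=-
Op 2: best P0=NH2 P1=-
Op 3: best P0=NH2 P1=-
Op 4: best P0=NH1 P1=-
Op 5: best P0=NH0 P1=-
Op 6: best P0=NH0 P1=NH4
Op 7: best P0=NH0 P1=NH4
Op 8: best P0=NH0 P1=NH4
Op 9: best P0=NH0 P1=NH4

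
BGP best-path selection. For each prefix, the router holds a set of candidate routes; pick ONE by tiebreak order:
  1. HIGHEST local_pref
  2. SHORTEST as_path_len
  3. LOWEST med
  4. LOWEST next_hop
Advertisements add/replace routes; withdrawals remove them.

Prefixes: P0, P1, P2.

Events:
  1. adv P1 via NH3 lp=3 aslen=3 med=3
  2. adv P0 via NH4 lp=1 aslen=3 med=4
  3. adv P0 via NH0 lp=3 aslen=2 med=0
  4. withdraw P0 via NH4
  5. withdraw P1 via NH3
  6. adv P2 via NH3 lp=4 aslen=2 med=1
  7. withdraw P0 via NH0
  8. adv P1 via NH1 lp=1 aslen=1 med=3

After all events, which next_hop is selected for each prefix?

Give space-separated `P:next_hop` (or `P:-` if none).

Op 1: best P0=- P1=NH3 P2=-
Op 2: best P0=NH4 P1=NH3 P2=-
Op 3: best P0=NH0 P1=NH3 P2=-
Op 4: best P0=NH0 P1=NH3 P2=-
Op 5: best P0=NH0 P1=- P2=-
Op 6: best P0=NH0 P1=- P2=NH3
Op 7: best P0=- P1=- P2=NH3
Op 8: best P0=- P1=NH1 P2=NH3

Answer: P0:- P1:NH1 P2:NH3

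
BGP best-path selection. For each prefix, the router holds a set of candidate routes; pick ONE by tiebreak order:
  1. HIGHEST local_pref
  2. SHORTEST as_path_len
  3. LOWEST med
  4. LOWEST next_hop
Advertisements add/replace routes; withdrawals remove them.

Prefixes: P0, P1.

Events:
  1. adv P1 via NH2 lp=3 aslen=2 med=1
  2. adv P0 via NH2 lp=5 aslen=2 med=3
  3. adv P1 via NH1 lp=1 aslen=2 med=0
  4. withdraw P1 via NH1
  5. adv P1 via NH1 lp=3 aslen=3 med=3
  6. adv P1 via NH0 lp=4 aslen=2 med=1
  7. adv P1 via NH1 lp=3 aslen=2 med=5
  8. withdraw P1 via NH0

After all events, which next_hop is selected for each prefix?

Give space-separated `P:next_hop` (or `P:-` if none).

Op 1: best P0=- P1=NH2
Op 2: best P0=NH2 P1=NH2
Op 3: best P0=NH2 P1=NH2
Op 4: best P0=NH2 P1=NH2
Op 5: best P0=NH2 P1=NH2
Op 6: best P0=NH2 P1=NH0
Op 7: best P0=NH2 P1=NH0
Op 8: best P0=NH2 P1=NH2

Answer: P0:NH2 P1:NH2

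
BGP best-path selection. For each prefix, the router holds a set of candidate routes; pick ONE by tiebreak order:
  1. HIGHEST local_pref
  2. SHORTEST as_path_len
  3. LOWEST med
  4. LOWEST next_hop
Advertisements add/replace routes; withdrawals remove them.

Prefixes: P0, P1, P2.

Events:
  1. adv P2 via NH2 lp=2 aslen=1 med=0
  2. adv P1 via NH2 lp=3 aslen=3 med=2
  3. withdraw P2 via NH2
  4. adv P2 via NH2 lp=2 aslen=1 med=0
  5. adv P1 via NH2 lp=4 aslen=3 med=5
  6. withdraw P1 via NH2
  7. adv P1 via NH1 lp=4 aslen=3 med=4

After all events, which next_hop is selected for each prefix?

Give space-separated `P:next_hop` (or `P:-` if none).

Answer: P0:- P1:NH1 P2:NH2

Derivation:
Op 1: best P0=- P1=- P2=NH2
Op 2: best P0=- P1=NH2 P2=NH2
Op 3: best P0=- P1=NH2 P2=-
Op 4: best P0=- P1=NH2 P2=NH2
Op 5: best P0=- P1=NH2 P2=NH2
Op 6: best P0=- P1=- P2=NH2
Op 7: best P0=- P1=NH1 P2=NH2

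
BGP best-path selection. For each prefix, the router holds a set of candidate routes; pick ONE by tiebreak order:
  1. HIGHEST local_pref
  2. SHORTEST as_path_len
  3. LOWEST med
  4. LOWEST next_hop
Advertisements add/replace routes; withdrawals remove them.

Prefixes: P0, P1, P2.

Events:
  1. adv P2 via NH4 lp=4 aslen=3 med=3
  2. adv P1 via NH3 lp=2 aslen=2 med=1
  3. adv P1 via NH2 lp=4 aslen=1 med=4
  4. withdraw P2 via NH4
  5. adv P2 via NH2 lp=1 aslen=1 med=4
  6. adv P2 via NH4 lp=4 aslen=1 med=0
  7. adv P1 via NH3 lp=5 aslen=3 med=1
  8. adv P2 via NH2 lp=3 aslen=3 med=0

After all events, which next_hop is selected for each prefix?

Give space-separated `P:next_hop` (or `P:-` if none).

Op 1: best P0=- P1=- P2=NH4
Op 2: best P0=- P1=NH3 P2=NH4
Op 3: best P0=- P1=NH2 P2=NH4
Op 4: best P0=- P1=NH2 P2=-
Op 5: best P0=- P1=NH2 P2=NH2
Op 6: best P0=- P1=NH2 P2=NH4
Op 7: best P0=- P1=NH3 P2=NH4
Op 8: best P0=- P1=NH3 P2=NH4

Answer: P0:- P1:NH3 P2:NH4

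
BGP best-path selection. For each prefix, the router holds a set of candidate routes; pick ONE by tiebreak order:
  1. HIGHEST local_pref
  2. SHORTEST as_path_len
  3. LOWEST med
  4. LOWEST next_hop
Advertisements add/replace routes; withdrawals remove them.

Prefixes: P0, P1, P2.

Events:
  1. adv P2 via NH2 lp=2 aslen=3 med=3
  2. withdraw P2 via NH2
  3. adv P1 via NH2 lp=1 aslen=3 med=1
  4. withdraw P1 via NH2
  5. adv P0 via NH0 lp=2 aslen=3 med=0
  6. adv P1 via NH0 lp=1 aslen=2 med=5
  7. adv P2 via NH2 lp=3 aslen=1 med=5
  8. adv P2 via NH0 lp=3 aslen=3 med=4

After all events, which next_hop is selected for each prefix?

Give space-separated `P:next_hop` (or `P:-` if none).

Op 1: best P0=- P1=- P2=NH2
Op 2: best P0=- P1=- P2=-
Op 3: best P0=- P1=NH2 P2=-
Op 4: best P0=- P1=- P2=-
Op 5: best P0=NH0 P1=- P2=-
Op 6: best P0=NH0 P1=NH0 P2=-
Op 7: best P0=NH0 P1=NH0 P2=NH2
Op 8: best P0=NH0 P1=NH0 P2=NH2

Answer: P0:NH0 P1:NH0 P2:NH2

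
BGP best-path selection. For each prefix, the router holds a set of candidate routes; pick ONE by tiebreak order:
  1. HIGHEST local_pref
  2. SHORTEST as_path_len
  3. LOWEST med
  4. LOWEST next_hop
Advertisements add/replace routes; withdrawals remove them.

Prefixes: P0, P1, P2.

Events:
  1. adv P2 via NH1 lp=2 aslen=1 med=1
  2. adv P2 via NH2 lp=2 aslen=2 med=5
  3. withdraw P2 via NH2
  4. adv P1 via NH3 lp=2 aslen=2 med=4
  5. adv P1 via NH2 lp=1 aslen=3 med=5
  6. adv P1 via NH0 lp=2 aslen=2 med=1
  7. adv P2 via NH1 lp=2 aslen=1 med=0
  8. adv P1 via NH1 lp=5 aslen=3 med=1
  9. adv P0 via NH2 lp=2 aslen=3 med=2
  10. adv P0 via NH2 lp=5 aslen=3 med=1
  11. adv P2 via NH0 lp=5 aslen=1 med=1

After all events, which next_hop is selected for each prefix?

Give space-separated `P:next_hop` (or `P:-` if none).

Answer: P0:NH2 P1:NH1 P2:NH0

Derivation:
Op 1: best P0=- P1=- P2=NH1
Op 2: best P0=- P1=- P2=NH1
Op 3: best P0=- P1=- P2=NH1
Op 4: best P0=- P1=NH3 P2=NH1
Op 5: best P0=- P1=NH3 P2=NH1
Op 6: best P0=- P1=NH0 P2=NH1
Op 7: best P0=- P1=NH0 P2=NH1
Op 8: best P0=- P1=NH1 P2=NH1
Op 9: best P0=NH2 P1=NH1 P2=NH1
Op 10: best P0=NH2 P1=NH1 P2=NH1
Op 11: best P0=NH2 P1=NH1 P2=NH0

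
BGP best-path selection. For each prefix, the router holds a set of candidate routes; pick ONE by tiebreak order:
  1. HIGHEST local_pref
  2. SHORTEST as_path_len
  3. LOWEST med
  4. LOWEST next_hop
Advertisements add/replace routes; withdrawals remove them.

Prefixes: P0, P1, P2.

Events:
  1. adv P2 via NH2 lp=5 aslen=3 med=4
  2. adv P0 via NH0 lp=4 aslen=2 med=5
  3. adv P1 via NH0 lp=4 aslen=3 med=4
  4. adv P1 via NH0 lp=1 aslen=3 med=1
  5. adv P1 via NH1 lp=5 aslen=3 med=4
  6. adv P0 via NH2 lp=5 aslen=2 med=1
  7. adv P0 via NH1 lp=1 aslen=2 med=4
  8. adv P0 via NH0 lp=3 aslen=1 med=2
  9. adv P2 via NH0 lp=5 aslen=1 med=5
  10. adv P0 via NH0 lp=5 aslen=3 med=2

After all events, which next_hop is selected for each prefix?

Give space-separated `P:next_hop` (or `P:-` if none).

Answer: P0:NH2 P1:NH1 P2:NH0

Derivation:
Op 1: best P0=- P1=- P2=NH2
Op 2: best P0=NH0 P1=- P2=NH2
Op 3: best P0=NH0 P1=NH0 P2=NH2
Op 4: best P0=NH0 P1=NH0 P2=NH2
Op 5: best P0=NH0 P1=NH1 P2=NH2
Op 6: best P0=NH2 P1=NH1 P2=NH2
Op 7: best P0=NH2 P1=NH1 P2=NH2
Op 8: best P0=NH2 P1=NH1 P2=NH2
Op 9: best P0=NH2 P1=NH1 P2=NH0
Op 10: best P0=NH2 P1=NH1 P2=NH0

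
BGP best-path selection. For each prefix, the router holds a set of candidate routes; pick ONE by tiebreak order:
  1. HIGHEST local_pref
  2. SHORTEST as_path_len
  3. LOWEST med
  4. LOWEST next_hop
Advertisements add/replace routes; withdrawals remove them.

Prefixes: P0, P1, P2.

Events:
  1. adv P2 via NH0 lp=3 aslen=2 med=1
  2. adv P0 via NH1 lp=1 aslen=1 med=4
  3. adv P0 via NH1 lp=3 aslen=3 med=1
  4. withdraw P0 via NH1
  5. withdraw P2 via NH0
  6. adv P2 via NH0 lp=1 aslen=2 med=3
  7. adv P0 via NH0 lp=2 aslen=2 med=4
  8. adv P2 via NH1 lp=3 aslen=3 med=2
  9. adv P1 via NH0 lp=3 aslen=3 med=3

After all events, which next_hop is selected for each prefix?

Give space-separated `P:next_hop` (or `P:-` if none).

Op 1: best P0=- P1=- P2=NH0
Op 2: best P0=NH1 P1=- P2=NH0
Op 3: best P0=NH1 P1=- P2=NH0
Op 4: best P0=- P1=- P2=NH0
Op 5: best P0=- P1=- P2=-
Op 6: best P0=- P1=- P2=NH0
Op 7: best P0=NH0 P1=- P2=NH0
Op 8: best P0=NH0 P1=- P2=NH1
Op 9: best P0=NH0 P1=NH0 P2=NH1

Answer: P0:NH0 P1:NH0 P2:NH1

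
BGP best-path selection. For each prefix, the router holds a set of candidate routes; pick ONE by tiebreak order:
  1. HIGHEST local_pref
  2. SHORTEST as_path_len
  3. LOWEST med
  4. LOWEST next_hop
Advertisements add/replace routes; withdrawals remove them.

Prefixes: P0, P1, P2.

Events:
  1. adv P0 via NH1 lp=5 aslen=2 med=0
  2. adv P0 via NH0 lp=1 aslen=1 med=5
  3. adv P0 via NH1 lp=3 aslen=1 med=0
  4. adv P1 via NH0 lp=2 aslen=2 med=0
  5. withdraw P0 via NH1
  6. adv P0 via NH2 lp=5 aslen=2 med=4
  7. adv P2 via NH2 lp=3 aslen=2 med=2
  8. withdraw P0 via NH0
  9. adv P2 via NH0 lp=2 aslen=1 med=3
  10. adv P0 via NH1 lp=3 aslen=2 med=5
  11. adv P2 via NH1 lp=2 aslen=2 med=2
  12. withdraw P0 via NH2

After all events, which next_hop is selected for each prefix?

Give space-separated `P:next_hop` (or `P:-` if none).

Answer: P0:NH1 P1:NH0 P2:NH2

Derivation:
Op 1: best P0=NH1 P1=- P2=-
Op 2: best P0=NH1 P1=- P2=-
Op 3: best P0=NH1 P1=- P2=-
Op 4: best P0=NH1 P1=NH0 P2=-
Op 5: best P0=NH0 P1=NH0 P2=-
Op 6: best P0=NH2 P1=NH0 P2=-
Op 7: best P0=NH2 P1=NH0 P2=NH2
Op 8: best P0=NH2 P1=NH0 P2=NH2
Op 9: best P0=NH2 P1=NH0 P2=NH2
Op 10: best P0=NH2 P1=NH0 P2=NH2
Op 11: best P0=NH2 P1=NH0 P2=NH2
Op 12: best P0=NH1 P1=NH0 P2=NH2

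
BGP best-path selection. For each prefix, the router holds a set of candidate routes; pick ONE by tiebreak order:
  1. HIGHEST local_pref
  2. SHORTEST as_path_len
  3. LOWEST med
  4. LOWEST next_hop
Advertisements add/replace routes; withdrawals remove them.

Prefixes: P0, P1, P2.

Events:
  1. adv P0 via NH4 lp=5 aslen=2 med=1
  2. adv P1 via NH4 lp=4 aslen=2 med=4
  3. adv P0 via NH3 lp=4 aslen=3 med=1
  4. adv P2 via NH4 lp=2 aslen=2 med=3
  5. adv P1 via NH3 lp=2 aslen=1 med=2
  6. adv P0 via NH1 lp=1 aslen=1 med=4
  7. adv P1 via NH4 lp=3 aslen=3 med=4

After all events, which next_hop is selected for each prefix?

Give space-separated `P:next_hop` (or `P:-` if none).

Answer: P0:NH4 P1:NH4 P2:NH4

Derivation:
Op 1: best P0=NH4 P1=- P2=-
Op 2: best P0=NH4 P1=NH4 P2=-
Op 3: best P0=NH4 P1=NH4 P2=-
Op 4: best P0=NH4 P1=NH4 P2=NH4
Op 5: best P0=NH4 P1=NH4 P2=NH4
Op 6: best P0=NH4 P1=NH4 P2=NH4
Op 7: best P0=NH4 P1=NH4 P2=NH4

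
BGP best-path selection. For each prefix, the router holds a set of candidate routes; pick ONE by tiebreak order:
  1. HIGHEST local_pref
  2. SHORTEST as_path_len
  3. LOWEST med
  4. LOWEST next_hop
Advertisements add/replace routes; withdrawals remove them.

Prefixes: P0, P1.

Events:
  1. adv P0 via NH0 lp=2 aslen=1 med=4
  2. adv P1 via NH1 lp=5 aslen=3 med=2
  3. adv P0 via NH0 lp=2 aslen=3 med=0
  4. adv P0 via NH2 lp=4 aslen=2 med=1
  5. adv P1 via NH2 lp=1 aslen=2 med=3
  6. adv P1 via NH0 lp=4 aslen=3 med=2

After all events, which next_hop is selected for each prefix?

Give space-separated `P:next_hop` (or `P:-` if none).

Op 1: best P0=NH0 P1=-
Op 2: best P0=NH0 P1=NH1
Op 3: best P0=NH0 P1=NH1
Op 4: best P0=NH2 P1=NH1
Op 5: best P0=NH2 P1=NH1
Op 6: best P0=NH2 P1=NH1

Answer: P0:NH2 P1:NH1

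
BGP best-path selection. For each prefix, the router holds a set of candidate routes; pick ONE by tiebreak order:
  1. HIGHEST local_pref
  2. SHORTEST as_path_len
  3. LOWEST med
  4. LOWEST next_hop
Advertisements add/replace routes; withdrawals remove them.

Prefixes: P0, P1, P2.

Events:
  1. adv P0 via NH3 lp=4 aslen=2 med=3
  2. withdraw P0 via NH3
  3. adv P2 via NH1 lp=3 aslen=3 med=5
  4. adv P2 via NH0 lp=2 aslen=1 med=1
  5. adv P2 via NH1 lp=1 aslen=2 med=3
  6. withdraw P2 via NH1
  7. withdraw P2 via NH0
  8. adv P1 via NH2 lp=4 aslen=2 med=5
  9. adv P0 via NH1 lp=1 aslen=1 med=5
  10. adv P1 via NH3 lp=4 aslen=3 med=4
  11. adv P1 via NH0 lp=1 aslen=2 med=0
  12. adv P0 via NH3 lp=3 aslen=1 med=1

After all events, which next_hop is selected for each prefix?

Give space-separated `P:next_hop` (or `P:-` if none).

Answer: P0:NH3 P1:NH2 P2:-

Derivation:
Op 1: best P0=NH3 P1=- P2=-
Op 2: best P0=- P1=- P2=-
Op 3: best P0=- P1=- P2=NH1
Op 4: best P0=- P1=- P2=NH1
Op 5: best P0=- P1=- P2=NH0
Op 6: best P0=- P1=- P2=NH0
Op 7: best P0=- P1=- P2=-
Op 8: best P0=- P1=NH2 P2=-
Op 9: best P0=NH1 P1=NH2 P2=-
Op 10: best P0=NH1 P1=NH2 P2=-
Op 11: best P0=NH1 P1=NH2 P2=-
Op 12: best P0=NH3 P1=NH2 P2=-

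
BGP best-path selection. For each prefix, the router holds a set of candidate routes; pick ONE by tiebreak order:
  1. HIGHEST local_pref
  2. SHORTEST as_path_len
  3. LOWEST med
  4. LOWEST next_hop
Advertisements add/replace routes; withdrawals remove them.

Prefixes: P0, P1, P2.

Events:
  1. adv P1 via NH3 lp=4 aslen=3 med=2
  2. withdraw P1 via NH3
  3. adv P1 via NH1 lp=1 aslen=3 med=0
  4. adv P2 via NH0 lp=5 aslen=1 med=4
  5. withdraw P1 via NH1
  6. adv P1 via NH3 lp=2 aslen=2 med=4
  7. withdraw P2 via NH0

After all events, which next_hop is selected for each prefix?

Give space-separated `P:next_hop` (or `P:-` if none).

Answer: P0:- P1:NH3 P2:-

Derivation:
Op 1: best P0=- P1=NH3 P2=-
Op 2: best P0=- P1=- P2=-
Op 3: best P0=- P1=NH1 P2=-
Op 4: best P0=- P1=NH1 P2=NH0
Op 5: best P0=- P1=- P2=NH0
Op 6: best P0=- P1=NH3 P2=NH0
Op 7: best P0=- P1=NH3 P2=-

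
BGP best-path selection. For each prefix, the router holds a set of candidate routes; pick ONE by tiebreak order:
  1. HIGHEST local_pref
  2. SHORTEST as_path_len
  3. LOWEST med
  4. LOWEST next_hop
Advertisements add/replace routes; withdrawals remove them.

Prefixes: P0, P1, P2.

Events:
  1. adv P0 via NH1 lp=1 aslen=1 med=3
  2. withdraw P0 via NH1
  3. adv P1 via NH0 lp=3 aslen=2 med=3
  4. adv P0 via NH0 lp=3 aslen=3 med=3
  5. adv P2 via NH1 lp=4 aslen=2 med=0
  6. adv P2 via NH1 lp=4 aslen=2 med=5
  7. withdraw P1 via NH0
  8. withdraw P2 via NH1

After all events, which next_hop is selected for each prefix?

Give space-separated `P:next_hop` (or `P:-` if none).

Answer: P0:NH0 P1:- P2:-

Derivation:
Op 1: best P0=NH1 P1=- P2=-
Op 2: best P0=- P1=- P2=-
Op 3: best P0=- P1=NH0 P2=-
Op 4: best P0=NH0 P1=NH0 P2=-
Op 5: best P0=NH0 P1=NH0 P2=NH1
Op 6: best P0=NH0 P1=NH0 P2=NH1
Op 7: best P0=NH0 P1=- P2=NH1
Op 8: best P0=NH0 P1=- P2=-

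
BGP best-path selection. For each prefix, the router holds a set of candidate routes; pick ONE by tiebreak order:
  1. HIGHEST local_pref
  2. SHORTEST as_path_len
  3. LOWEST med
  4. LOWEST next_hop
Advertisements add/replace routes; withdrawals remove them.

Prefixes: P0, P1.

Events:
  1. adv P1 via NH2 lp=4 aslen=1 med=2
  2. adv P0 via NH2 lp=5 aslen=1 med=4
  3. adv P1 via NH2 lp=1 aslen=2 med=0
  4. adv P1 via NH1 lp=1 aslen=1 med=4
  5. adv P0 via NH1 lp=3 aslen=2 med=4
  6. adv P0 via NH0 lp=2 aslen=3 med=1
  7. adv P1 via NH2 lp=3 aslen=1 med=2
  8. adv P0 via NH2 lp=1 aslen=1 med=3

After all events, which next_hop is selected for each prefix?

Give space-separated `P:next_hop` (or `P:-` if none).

Answer: P0:NH1 P1:NH2

Derivation:
Op 1: best P0=- P1=NH2
Op 2: best P0=NH2 P1=NH2
Op 3: best P0=NH2 P1=NH2
Op 4: best P0=NH2 P1=NH1
Op 5: best P0=NH2 P1=NH1
Op 6: best P0=NH2 P1=NH1
Op 7: best P0=NH2 P1=NH2
Op 8: best P0=NH1 P1=NH2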